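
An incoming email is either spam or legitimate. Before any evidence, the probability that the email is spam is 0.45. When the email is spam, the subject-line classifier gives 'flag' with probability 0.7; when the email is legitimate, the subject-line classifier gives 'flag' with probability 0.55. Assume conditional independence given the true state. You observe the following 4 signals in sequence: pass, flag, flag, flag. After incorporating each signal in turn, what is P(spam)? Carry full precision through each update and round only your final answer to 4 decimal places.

After 'pass': P(spam) = 0.3·0.4500 / (0.3·0.4500 + 0.45·0.5500) ≈ 0.3529
After 'flag': P(spam) = 0.7·0.3529 / (0.7·0.3529 + 0.55·0.6471) ≈ 0.4098
After 'flag': P(spam) = 0.7·0.4098 / (0.7·0.4098 + 0.55·0.5902) ≈ 0.4691
After 'flag': P(spam) = 0.7·0.4691 / (0.7·0.4691 + 0.55·0.5309) ≈ 0.5293

0.5293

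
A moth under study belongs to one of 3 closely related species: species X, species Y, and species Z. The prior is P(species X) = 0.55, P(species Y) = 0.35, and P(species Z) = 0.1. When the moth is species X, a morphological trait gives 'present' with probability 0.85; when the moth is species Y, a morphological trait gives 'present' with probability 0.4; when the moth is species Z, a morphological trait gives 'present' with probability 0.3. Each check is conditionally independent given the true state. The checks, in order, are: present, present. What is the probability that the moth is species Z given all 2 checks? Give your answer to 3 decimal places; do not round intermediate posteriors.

0.019

Apply Bayes' rule sequentially, carrying P(species Z) forward.
After 'present': normaliser = 0.85·0.5500 + 0.4·0.3500 + 0.3·0.1000; P(species X) ≈ 0.7333, P(species Y) ≈ 0.2196, P(species Z) ≈ 0.0471
After 'present': normaliser = 0.85·0.7333 + 0.4·0.2196 + 0.3·0.0471; P(species X) ≈ 0.8594, P(species Y) ≈ 0.1211, P(species Z) ≈ 0.0195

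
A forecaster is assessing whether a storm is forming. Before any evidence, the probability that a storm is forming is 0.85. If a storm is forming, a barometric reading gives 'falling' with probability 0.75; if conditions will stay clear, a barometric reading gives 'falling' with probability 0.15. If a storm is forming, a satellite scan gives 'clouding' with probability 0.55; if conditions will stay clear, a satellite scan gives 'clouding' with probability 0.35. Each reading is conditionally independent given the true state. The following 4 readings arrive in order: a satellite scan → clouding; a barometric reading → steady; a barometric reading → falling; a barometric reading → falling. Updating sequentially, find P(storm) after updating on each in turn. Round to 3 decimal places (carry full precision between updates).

After a satellite scan='clouding': P(storm) = 0.55·0.8500 / (0.55·0.8500 + 0.35·0.1500) ≈ 0.8990
After a barometric reading='steady': P(storm) = 0.25·0.8990 / (0.25·0.8990 + 0.85·0.1010) ≈ 0.7237
After a barometric reading='falling': P(storm) = 0.75·0.7237 / (0.75·0.7237 + 0.15·0.2763) ≈ 0.9291
After a barometric reading='falling': P(storm) = 0.75·0.9291 / (0.75·0.9291 + 0.15·0.0709) ≈ 0.9850

0.985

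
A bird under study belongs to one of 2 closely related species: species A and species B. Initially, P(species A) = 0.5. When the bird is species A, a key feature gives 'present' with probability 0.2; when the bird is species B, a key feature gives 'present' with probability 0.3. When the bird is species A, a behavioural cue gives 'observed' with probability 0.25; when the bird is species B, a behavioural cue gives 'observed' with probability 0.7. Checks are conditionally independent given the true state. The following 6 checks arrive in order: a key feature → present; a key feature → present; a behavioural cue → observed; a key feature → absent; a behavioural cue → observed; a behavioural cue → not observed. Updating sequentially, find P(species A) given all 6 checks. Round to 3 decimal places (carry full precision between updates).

0.139

Each posterior becomes the prior for the next update.
After a key feature='present': P(species A) = 0.2·0.5000 / (0.2·0.5000 + 0.3·0.5000) ≈ 0.4000
After a key feature='present': P(species A) = 0.2·0.4000 / (0.2·0.4000 + 0.3·0.6000) ≈ 0.3077
After a behavioural cue='observed': P(species A) = 0.25·0.3077 / (0.25·0.3077 + 0.7·0.6923) ≈ 0.1370
After a key feature='absent': P(species A) = 0.8·0.1370 / (0.8·0.1370 + 0.7·0.8630) ≈ 0.1536
After a behavioural cue='observed': P(species A) = 0.25·0.1536 / (0.25·0.1536 + 0.7·0.8464) ≈ 0.0608
After a behavioural cue='not observed': P(species A) = 0.75·0.0608 / (0.75·0.0608 + 0.3·0.9392) ≈ 0.1394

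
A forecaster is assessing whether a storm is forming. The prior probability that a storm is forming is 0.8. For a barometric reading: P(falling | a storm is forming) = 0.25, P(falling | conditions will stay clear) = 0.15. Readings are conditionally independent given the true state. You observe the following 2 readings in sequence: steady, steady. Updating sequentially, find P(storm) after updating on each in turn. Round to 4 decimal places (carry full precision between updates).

After 'steady': P(storm) = 0.75·0.8000 / (0.75·0.8000 + 0.85·0.2000) ≈ 0.7792
After 'steady': P(storm) = 0.75·0.7792 / (0.75·0.7792 + 0.85·0.2208) ≈ 0.7569

0.7569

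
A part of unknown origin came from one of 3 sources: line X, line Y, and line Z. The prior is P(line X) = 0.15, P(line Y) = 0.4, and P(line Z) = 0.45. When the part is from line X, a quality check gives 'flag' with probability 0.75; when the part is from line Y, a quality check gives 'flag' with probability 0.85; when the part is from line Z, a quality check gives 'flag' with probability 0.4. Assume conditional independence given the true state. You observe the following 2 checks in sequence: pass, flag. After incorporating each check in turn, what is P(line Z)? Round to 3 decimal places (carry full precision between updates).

0.577

After 'pass': normaliser = 0.25·0.1500 + 0.15·0.4000 + 0.6·0.4500; P(line X) ≈ 0.1020, P(line Y) ≈ 0.1633, P(line Z) ≈ 0.7347
After 'flag': normaliser = 0.75·0.1020 + 0.85·0.1633 + 0.4·0.7347; P(line X) ≈ 0.1503, P(line Y) ≈ 0.2725, P(line Z) ≈ 0.5772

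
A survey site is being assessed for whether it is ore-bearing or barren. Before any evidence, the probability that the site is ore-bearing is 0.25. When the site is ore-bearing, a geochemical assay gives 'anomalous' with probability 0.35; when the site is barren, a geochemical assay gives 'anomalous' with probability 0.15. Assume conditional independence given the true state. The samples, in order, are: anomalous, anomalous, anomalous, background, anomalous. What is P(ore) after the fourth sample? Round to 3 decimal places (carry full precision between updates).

After 'anomalous': P(ore) = 0.35·0.2500 / (0.35·0.2500 + 0.15·0.7500) ≈ 0.4375
After 'anomalous': P(ore) = 0.35·0.4375 / (0.35·0.4375 + 0.15·0.5625) ≈ 0.6447
After 'anomalous': P(ore) = 0.35·0.6447 / (0.35·0.6447 + 0.15·0.3553) ≈ 0.8090
After 'background': P(ore) = 0.65·0.8090 / (0.65·0.8090 + 0.85·0.1910) ≈ 0.7641

0.764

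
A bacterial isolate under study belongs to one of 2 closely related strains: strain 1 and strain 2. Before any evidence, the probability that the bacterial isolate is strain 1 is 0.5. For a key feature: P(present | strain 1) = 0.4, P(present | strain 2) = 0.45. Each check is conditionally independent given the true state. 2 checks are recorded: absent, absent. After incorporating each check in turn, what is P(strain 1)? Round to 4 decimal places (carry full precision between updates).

After 'absent': P(strain 1) = 0.6·0.5000 / (0.6·0.5000 + 0.55·0.5000) ≈ 0.5217
After 'absent': P(strain 1) = 0.6·0.5217 / (0.6·0.5217 + 0.55·0.4783) ≈ 0.5434

0.5434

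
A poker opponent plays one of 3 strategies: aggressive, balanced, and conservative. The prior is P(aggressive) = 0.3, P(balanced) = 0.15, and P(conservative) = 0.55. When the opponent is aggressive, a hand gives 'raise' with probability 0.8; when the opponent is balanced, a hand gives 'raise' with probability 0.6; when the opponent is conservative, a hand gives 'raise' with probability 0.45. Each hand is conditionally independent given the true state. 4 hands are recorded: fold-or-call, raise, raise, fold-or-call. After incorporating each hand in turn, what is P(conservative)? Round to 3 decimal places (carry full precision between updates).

Each posterior becomes the prior for the next update.
After 'fold-or-call': normaliser = 0.2·0.3000 + 0.4·0.1500 + 0.55·0.5500; P(aggressive) ≈ 0.1420, P(balanced) ≈ 0.1420, P(conservative) ≈ 0.7160
After 'raise': normaliser = 0.8·0.1420 + 0.6·0.1420 + 0.45·0.7160; P(aggressive) ≈ 0.2181, P(balanced) ≈ 0.1635, P(conservative) ≈ 0.6184
After 'raise': normaliser = 0.8·0.2181 + 0.6·0.1635 + 0.45·0.6184; P(aggressive) ≈ 0.3167, P(balanced) ≈ 0.1781, P(conservative) ≈ 0.5052
After 'fold-or-call': normaliser = 0.2·0.3167 + 0.4·0.1781 + 0.55·0.5052; P(aggressive) ≈ 0.1536, P(balanced) ≈ 0.1728, P(conservative) ≈ 0.6737

0.674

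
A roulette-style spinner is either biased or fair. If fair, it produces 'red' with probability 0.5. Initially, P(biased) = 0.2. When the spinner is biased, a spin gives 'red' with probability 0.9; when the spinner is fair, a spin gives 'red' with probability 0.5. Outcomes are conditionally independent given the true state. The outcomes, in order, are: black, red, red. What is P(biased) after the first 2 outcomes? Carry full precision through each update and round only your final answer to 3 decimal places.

0.083

Apply Bayes' rule sequentially, carrying P(biased) forward.
After 'black': P(biased) = 0.1·0.2000 / (0.1·0.2000 + 0.5·0.8000) ≈ 0.0476
After 'red': P(biased) = 0.9·0.0476 / (0.9·0.0476 + 0.5·0.9524) ≈ 0.0826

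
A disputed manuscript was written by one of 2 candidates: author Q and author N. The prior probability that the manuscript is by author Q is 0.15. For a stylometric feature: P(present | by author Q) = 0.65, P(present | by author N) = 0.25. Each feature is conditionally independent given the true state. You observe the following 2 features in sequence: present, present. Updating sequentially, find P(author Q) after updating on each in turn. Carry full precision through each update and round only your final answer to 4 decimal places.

0.5440

After 'present': P(author Q) = 0.65·0.1500 / (0.65·0.1500 + 0.25·0.8500) ≈ 0.3145
After 'present': P(author Q) = 0.65·0.3145 / (0.65·0.3145 + 0.25·0.6855) ≈ 0.5440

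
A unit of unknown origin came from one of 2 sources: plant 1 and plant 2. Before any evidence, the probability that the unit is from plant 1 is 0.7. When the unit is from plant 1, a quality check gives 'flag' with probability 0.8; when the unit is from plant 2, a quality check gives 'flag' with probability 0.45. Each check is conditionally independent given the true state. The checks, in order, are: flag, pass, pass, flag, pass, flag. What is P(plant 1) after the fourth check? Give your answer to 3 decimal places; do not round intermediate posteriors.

After 'flag': P(plant 1) = 0.8·0.7000 / (0.8·0.7000 + 0.45·0.3000) ≈ 0.8058
After 'pass': P(plant 1) = 0.2·0.8058 / (0.2·0.8058 + 0.55·0.1942) ≈ 0.6013
After 'pass': P(plant 1) = 0.2·0.6013 / (0.2·0.6013 + 0.55·0.3987) ≈ 0.3542
After 'flag': P(plant 1) = 0.8·0.3542 / (0.8·0.3542 + 0.45·0.6458) ≈ 0.4937

0.494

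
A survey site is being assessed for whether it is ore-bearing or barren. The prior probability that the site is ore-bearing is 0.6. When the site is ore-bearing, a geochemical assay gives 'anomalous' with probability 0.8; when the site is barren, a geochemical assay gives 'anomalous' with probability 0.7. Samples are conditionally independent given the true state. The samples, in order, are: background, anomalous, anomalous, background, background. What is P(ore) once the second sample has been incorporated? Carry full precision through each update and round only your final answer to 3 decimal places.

After 'background': P(ore) = 0.2·0.6000 / (0.2·0.6000 + 0.3·0.4000) ≈ 0.5000
After 'anomalous': P(ore) = 0.8·0.5000 / (0.8·0.5000 + 0.7·0.5000) ≈ 0.5333

0.533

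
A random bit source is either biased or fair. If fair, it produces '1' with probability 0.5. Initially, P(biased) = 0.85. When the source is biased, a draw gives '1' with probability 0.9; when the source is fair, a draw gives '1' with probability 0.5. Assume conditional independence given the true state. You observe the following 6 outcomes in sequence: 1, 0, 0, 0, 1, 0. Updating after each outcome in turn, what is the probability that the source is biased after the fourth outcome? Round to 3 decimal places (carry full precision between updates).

0.075

Apply Bayes' rule sequentially, carrying P(biased) forward.
After '1': P(biased) = 0.9·0.8500 / (0.9·0.8500 + 0.5·0.1500) ≈ 0.9107
After '0': P(biased) = 0.1·0.9107 / (0.1·0.9107 + 0.5·0.0893) ≈ 0.6711
After '0': P(biased) = 0.1·0.6711 / (0.1·0.6711 + 0.5·0.3289) ≈ 0.2898
After '0': P(biased) = 0.1·0.2898 / (0.1·0.2898 + 0.5·0.7102) ≈ 0.0754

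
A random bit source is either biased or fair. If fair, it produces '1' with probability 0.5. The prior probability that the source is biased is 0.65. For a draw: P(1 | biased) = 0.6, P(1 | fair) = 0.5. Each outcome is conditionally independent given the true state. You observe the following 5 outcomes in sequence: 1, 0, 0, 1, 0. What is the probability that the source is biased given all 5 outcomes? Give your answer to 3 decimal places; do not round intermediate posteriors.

After '1': P(biased) = 0.6·0.6500 / (0.6·0.6500 + 0.5·0.3500) ≈ 0.6903
After '0': P(biased) = 0.4·0.6903 / (0.4·0.6903 + 0.5·0.3097) ≈ 0.6407
After '0': P(biased) = 0.4·0.6407 / (0.4·0.6407 + 0.5·0.3593) ≈ 0.5878
After '1': P(biased) = 0.6·0.5878 / (0.6·0.5878 + 0.5·0.4122) ≈ 0.6312
After '0': P(biased) = 0.4·0.6312 / (0.4·0.6312 + 0.5·0.3688) ≈ 0.5779

0.578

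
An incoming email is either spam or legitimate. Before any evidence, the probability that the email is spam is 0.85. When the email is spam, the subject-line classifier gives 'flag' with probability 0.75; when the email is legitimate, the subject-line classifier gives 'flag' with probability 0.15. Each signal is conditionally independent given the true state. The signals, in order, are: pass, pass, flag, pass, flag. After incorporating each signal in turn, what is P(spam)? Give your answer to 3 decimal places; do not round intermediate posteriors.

After 'pass': P(spam) = 0.25·0.8500 / (0.25·0.8500 + 0.85·0.1500) ≈ 0.6250
After 'pass': P(spam) = 0.25·0.6250 / (0.25·0.6250 + 0.85·0.3750) ≈ 0.3289
After 'flag': P(spam) = 0.75·0.3289 / (0.75·0.3289 + 0.15·0.6711) ≈ 0.7102
After 'pass': P(spam) = 0.25·0.7102 / (0.25·0.7102 + 0.85·0.2898) ≈ 0.4189
After 'flag': P(spam) = 0.75·0.4189 / (0.75·0.4189 + 0.15·0.5811) ≈ 0.7828

0.783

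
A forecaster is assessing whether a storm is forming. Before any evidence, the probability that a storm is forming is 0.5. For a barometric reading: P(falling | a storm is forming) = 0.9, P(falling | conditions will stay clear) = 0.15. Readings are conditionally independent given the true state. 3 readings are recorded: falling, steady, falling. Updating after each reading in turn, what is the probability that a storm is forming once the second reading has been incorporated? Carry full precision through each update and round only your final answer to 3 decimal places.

0.414

After 'falling': P(storm) = 0.9·0.5000 / (0.9·0.5000 + 0.15·0.5000) ≈ 0.8571
After 'steady': P(storm) = 0.1·0.8571 / (0.1·0.8571 + 0.85·0.1429) ≈ 0.4138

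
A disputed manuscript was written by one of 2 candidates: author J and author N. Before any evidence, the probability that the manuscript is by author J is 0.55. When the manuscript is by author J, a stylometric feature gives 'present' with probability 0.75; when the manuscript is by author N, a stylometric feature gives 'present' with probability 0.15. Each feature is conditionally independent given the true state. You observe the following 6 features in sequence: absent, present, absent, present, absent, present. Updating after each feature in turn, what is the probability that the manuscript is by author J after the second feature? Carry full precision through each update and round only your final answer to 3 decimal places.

After 'absent': P(author J) = 0.25·0.5500 / (0.25·0.5500 + 0.85·0.4500) ≈ 0.2644
After 'present': P(author J) = 0.75·0.2644 / (0.75·0.2644 + 0.15·0.7356) ≈ 0.6425

0.643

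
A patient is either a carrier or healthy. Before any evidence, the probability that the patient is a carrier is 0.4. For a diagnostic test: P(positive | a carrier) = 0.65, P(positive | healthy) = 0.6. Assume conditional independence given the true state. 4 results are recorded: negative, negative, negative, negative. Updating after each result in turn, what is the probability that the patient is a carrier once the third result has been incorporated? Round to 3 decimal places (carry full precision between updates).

After 'negative': P(carrier) = 0.35·0.4000 / (0.35·0.4000 + 0.4·0.6000) ≈ 0.3684
After 'negative': P(carrier) = 0.35·0.3684 / (0.35·0.3684 + 0.4·0.6316) ≈ 0.3379
After 'negative': P(carrier) = 0.35·0.3379 / (0.35·0.3379 + 0.4·0.6621) ≈ 0.3087

0.309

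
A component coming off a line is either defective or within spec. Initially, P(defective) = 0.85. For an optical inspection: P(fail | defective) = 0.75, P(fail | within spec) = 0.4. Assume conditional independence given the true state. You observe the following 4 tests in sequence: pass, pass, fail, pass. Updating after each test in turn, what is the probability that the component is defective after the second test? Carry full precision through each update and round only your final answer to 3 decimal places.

0.496

Apply Bayes' rule sequentially, carrying P(defective) forward.
After 'pass': P(defective) = 0.25·0.8500 / (0.25·0.8500 + 0.6·0.1500) ≈ 0.7025
After 'pass': P(defective) = 0.25·0.7025 / (0.25·0.7025 + 0.6·0.2975) ≈ 0.4959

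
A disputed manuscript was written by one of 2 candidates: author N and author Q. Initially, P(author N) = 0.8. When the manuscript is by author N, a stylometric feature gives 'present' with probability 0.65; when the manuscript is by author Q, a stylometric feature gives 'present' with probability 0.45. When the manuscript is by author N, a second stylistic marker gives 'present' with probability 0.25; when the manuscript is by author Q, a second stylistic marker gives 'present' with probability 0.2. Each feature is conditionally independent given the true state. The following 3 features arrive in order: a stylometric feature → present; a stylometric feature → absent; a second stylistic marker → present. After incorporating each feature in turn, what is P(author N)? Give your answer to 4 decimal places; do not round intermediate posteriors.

After a stylometric feature='present': P(author N) = 0.65·0.8000 / (0.65·0.8000 + 0.45·0.2000) ≈ 0.8525
After a stylometric feature='absent': P(author N) = 0.35·0.8525 / (0.35·0.8525 + 0.55·0.1475) ≈ 0.7862
After a second stylistic marker='present': P(author N) = 0.25·0.7862 / (0.25·0.7862 + 0.2·0.2138) ≈ 0.8213

0.8213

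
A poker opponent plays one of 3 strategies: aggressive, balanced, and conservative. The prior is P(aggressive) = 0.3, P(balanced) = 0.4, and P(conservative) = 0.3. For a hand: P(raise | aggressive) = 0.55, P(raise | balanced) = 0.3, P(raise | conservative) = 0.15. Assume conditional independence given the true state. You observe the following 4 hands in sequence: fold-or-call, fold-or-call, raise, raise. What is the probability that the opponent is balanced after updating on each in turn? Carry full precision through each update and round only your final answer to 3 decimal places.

0.431

Apply Bayes' rule sequentially, carrying P(balanced) forward.
After 'fold-or-call': normaliser = 0.45·0.3000 + 0.7·0.4000 + 0.85·0.3000; P(aggressive) ≈ 0.2015, P(balanced) ≈ 0.4179, P(conservative) ≈ 0.3806
After 'fold-or-call': normaliser = 0.45·0.2015 + 0.7·0.4179 + 0.85·0.3806; P(aggressive) ≈ 0.1283, P(balanced) ≈ 0.4139, P(conservative) ≈ 0.4578
After 'raise': normaliser = 0.55·0.1283 + 0.3·0.4139 + 0.15·0.4578; P(aggressive) ≈ 0.2679, P(balanced) ≈ 0.4714, P(conservative) ≈ 0.2607
After 'raise': normaliser = 0.55·0.2679 + 0.3·0.4714 + 0.15·0.2607; P(aggressive) ≈ 0.4494, P(balanced) ≈ 0.4314, P(conservative) ≈ 0.1193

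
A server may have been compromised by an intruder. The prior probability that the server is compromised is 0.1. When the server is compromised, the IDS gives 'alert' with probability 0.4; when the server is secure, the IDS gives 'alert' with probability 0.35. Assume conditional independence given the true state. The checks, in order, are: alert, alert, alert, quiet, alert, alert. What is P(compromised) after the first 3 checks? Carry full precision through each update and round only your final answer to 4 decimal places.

Each posterior becomes the prior for the next update.
After 'alert': P(compromised) = 0.4·0.1000 / (0.4·0.1000 + 0.35·0.9000) ≈ 0.1127
After 'alert': P(compromised) = 0.4·0.1127 / (0.4·0.1127 + 0.35·0.8873) ≈ 0.1267
After 'alert': P(compromised) = 0.4·0.1267 / (0.4·0.1267 + 0.35·0.8733) ≈ 0.1423

0.1423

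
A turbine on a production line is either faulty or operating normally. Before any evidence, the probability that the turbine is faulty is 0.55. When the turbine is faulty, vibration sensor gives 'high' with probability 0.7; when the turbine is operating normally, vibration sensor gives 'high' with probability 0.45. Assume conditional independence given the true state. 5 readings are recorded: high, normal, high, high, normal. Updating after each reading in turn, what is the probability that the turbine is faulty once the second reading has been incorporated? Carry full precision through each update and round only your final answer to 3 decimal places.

0.509

After 'high': P(faulty) = 0.7·0.5500 / (0.7·0.5500 + 0.45·0.4500) ≈ 0.6553
After 'normal': P(faulty) = 0.3·0.6553 / (0.3·0.6553 + 0.55·0.3447) ≈ 0.5091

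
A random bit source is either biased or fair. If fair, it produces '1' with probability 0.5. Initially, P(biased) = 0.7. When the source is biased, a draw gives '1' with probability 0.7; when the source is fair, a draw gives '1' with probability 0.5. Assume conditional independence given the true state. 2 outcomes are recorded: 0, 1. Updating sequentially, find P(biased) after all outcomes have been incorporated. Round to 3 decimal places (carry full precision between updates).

0.662

After '0': P(biased) = 0.3·0.7000 / (0.3·0.7000 + 0.5·0.3000) ≈ 0.5833
After '1': P(biased) = 0.7·0.5833 / (0.7·0.5833 + 0.5·0.4167) ≈ 0.6622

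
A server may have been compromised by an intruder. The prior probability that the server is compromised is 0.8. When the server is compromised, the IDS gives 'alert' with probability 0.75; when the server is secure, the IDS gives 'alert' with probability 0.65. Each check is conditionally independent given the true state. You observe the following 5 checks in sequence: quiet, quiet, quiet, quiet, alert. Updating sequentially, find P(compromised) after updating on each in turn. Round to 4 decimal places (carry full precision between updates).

After 'quiet': P(compromised) = 0.25·0.8000 / (0.25·0.8000 + 0.35·0.2000) ≈ 0.7407
After 'quiet': P(compromised) = 0.25·0.7407 / (0.25·0.7407 + 0.35·0.2593) ≈ 0.6711
After 'quiet': P(compromised) = 0.25·0.6711 / (0.25·0.6711 + 0.35·0.3289) ≈ 0.5931
After 'quiet': P(compromised) = 0.25·0.5931 / (0.25·0.5931 + 0.35·0.4069) ≈ 0.5101
After 'alert': P(compromised) = 0.75·0.5101 / (0.75·0.5101 + 0.65·0.4899) ≈ 0.5457

0.5457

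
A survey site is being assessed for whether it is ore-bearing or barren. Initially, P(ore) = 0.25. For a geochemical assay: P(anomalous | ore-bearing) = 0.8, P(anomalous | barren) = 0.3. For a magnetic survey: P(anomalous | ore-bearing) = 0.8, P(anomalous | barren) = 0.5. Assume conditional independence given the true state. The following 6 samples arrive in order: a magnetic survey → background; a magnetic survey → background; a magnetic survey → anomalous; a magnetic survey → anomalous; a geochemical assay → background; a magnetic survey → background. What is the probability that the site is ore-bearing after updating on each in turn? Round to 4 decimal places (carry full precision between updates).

After a magnetic survey='background': P(ore) = 0.2·0.2500 / (0.2·0.2500 + 0.5·0.7500) ≈ 0.1176
After a magnetic survey='background': P(ore) = 0.2·0.1176 / (0.2·0.1176 + 0.5·0.8824) ≈ 0.0506
After a magnetic survey='anomalous': P(ore) = 0.8·0.0506 / (0.8·0.0506 + 0.5·0.9494) ≈ 0.0786
After a magnetic survey='anomalous': P(ore) = 0.8·0.0786 / (0.8·0.0786 + 0.5·0.9214) ≈ 0.1201
After a geochemical assay='background': P(ore) = 0.2·0.1201 / (0.2·0.1201 + 0.7·0.8799) ≈ 0.0375
After a magnetic survey='background': P(ore) = 0.2·0.0375 / (0.2·0.0375 + 0.5·0.9625) ≈ 0.0154

0.0154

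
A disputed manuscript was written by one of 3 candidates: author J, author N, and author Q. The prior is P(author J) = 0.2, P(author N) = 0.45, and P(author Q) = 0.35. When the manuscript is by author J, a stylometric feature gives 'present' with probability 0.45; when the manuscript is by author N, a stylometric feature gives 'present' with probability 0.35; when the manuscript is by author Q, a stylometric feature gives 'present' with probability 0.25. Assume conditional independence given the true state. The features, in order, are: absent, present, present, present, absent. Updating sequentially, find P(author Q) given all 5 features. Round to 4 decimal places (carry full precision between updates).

After 'absent': normaliser = 0.55·0.2000 + 0.65·0.4500 + 0.75·0.3500; P(author J) ≈ 0.1654, P(author N) ≈ 0.4398, P(author Q) ≈ 0.3947
After 'present': normaliser = 0.45·0.1654 + 0.35·0.4398 + 0.25·0.3947; P(author J) ≈ 0.2276, P(author N) ≈ 0.4707, P(author Q) ≈ 0.3017
After 'present': normaliser = 0.45·0.2276 + 0.35·0.4707 + 0.25·0.3017; P(author J) ≈ 0.2989, P(author N) ≈ 0.4809, P(author Q) ≈ 0.2202
After 'present': normaliser = 0.45·0.2989 + 0.35·0.4809 + 0.25·0.2202; P(author J) ≈ 0.3759, P(author N) ≈ 0.4703, P(author Q) ≈ 0.1538
After 'absent': normaliser = 0.55·0.3759 + 0.65·0.4703 + 0.75·0.1538; P(author J) ≈ 0.3293, P(author N) ≈ 0.4869, P(author Q) ≈ 0.1838

0.1838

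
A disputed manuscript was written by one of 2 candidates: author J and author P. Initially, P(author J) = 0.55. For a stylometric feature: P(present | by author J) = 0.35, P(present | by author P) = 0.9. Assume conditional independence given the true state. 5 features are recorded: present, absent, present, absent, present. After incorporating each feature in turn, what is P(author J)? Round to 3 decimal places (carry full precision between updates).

Each posterior becomes the prior for the next update.
After 'present': P(author J) = 0.35·0.5500 / (0.35·0.5500 + 0.9·0.4500) ≈ 0.3222
After 'absent': P(author J) = 0.65·0.3222 / (0.65·0.3222 + 0.1·0.6778) ≈ 0.7555
After 'present': P(author J) = 0.35·0.7555 / (0.35·0.7555 + 0.9·0.2445) ≈ 0.5458
After 'absent': P(author J) = 0.65·0.5458 / (0.65·0.5458 + 0.1·0.4542) ≈ 0.8865
After 'present': P(author J) = 0.35·0.8865 / (0.35·0.8865 + 0.9·0.1135) ≈ 0.7523

0.752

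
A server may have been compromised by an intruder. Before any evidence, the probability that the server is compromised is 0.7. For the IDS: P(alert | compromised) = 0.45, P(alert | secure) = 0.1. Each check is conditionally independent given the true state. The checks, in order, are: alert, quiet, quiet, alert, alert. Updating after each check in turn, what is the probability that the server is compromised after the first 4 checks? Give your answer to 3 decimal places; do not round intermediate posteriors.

0.946

After 'alert': P(compromised) = 0.45·0.7000 / (0.45·0.7000 + 0.1·0.3000) ≈ 0.9130
After 'quiet': P(compromised) = 0.55·0.9130 / (0.55·0.9130 + 0.9·0.0870) ≈ 0.8652
After 'quiet': P(compromised) = 0.55·0.8652 / (0.55·0.8652 + 0.9·0.1348) ≈ 0.7968
After 'alert': P(compromised) = 0.45·0.7968 / (0.45·0.7968 + 0.1·0.2032) ≈ 0.9464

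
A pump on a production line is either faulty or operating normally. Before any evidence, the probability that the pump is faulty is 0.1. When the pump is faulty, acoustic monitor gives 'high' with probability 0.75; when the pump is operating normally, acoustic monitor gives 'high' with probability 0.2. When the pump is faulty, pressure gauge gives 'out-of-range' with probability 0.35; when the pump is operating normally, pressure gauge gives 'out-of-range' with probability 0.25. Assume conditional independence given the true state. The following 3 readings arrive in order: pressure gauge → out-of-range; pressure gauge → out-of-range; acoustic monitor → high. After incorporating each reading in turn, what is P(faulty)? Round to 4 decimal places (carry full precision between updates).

After pressure gauge='out-of-range': P(faulty) = 0.35·0.1000 / (0.35·0.1000 + 0.25·0.9000) ≈ 0.1346
After pressure gauge='out-of-range': P(faulty) = 0.35·0.1346 / (0.35·0.1346 + 0.25·0.8654) ≈ 0.1788
After acoustic monitor='high': P(faulty) = 0.75·0.1788 / (0.75·0.1788 + 0.2·0.8212) ≈ 0.4495

0.4495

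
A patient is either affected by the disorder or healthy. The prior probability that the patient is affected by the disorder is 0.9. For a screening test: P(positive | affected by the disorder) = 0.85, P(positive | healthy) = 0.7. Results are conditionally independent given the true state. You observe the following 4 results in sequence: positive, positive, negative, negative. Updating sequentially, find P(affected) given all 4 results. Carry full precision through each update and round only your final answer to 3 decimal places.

0.768

Each posterior becomes the prior for the next update.
After 'positive': P(affected) = 0.85·0.9000 / (0.85·0.9000 + 0.7·0.1000) ≈ 0.9162
After 'positive': P(affected) = 0.85·0.9162 / (0.85·0.9162 + 0.7·0.0838) ≈ 0.9299
After 'negative': P(affected) = 0.15·0.9299 / (0.15·0.9299 + 0.3·0.0701) ≈ 0.8690
After 'negative': P(affected) = 0.15·0.8690 / (0.15·0.8690 + 0.3·0.1310) ≈ 0.7684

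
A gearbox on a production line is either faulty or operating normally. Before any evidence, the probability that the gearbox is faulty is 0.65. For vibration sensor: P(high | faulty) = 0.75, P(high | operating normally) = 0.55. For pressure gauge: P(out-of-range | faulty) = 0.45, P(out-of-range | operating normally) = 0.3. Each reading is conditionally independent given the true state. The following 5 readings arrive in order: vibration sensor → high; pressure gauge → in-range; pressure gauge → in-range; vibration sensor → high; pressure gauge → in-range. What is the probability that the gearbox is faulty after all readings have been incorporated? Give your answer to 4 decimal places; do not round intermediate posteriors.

0.6262

After vibration sensor='high': P(faulty) = 0.75·0.6500 / (0.75·0.6500 + 0.55·0.3500) ≈ 0.7169
After pressure gauge='in-range': P(faulty) = 0.55·0.7169 / (0.55·0.7169 + 0.7·0.2831) ≈ 0.6655
After pressure gauge='in-range': P(faulty) = 0.55·0.6655 / (0.55·0.6655 + 0.7·0.3345) ≈ 0.6099
After vibration sensor='high': P(faulty) = 0.75·0.6099 / (0.75·0.6099 + 0.55·0.3901) ≈ 0.6807
After pressure gauge='in-range': P(faulty) = 0.55·0.6807 / (0.55·0.6807 + 0.7·0.3193) ≈ 0.6262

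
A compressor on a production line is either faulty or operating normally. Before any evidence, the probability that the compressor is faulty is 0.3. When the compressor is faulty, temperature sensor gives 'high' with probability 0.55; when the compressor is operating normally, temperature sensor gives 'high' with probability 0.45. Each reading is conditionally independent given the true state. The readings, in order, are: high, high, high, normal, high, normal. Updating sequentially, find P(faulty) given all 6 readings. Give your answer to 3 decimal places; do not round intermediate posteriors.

After 'high': P(faulty) = 0.55·0.3000 / (0.55·0.3000 + 0.45·0.7000) ≈ 0.3438
After 'high': P(faulty) = 0.55·0.3438 / (0.55·0.3438 + 0.45·0.6562) ≈ 0.3903
After 'high': P(faulty) = 0.55·0.3903 / (0.55·0.3903 + 0.45·0.6097) ≈ 0.4390
After 'normal': P(faulty) = 0.45·0.4390 / (0.45·0.4390 + 0.55·0.5610) ≈ 0.3903
After 'high': P(faulty) = 0.55·0.3903 / (0.55·0.3903 + 0.45·0.6097) ≈ 0.4390
After 'normal': P(faulty) = 0.45·0.4390 / (0.45·0.4390 + 0.55·0.5610) ≈ 0.3903

0.390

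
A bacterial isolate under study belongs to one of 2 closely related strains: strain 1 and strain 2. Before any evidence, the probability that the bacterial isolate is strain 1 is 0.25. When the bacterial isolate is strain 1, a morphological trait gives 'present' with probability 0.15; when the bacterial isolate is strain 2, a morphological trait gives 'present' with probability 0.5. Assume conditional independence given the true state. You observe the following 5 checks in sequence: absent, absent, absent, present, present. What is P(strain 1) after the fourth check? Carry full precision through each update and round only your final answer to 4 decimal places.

After 'absent': P(strain 1) = 0.85·0.2500 / (0.85·0.2500 + 0.5·0.7500) ≈ 0.3617
After 'absent': P(strain 1) = 0.85·0.3617 / (0.85·0.3617 + 0.5·0.6383) ≈ 0.4907
After 'absent': P(strain 1) = 0.85·0.4907 / (0.85·0.4907 + 0.5·0.5093) ≈ 0.6209
After 'present': P(strain 1) = 0.15·0.6209 / (0.15·0.6209 + 0.5·0.3791) ≈ 0.3294

0.3294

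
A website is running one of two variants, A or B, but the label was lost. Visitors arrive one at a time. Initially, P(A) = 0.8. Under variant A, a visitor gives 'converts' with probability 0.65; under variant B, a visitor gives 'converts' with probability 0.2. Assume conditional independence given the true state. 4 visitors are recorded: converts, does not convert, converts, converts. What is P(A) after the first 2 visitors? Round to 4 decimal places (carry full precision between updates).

0.8505

Apply Bayes' rule sequentially, carrying P(A) forward.
After 'converts': P(A) = 0.65·0.8000 / (0.65·0.8000 + 0.2·0.2000) ≈ 0.9286
After 'does not convert': P(A) = 0.35·0.9286 / (0.35·0.9286 + 0.8·0.0714) ≈ 0.8505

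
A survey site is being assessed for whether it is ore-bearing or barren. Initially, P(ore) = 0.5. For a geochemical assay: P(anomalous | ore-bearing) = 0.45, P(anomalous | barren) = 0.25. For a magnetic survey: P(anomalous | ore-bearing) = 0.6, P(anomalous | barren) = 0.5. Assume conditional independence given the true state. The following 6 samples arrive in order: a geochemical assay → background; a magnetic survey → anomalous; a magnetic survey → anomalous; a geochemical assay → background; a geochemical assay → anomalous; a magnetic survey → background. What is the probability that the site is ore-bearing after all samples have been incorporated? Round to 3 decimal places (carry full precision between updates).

0.527

After a geochemical assay='background': P(ore) = 0.55·0.5000 / (0.55·0.5000 + 0.75·0.5000) ≈ 0.4231
After a magnetic survey='anomalous': P(ore) = 0.6·0.4231 / (0.6·0.4231 + 0.5·0.5769) ≈ 0.4681
After a magnetic survey='anomalous': P(ore) = 0.6·0.4681 / (0.6·0.4681 + 0.5·0.5319) ≈ 0.5136
After a geochemical assay='background': P(ore) = 0.55·0.5136 / (0.55·0.5136 + 0.75·0.4864) ≈ 0.4364
After a geochemical assay='anomalous': P(ore) = 0.45·0.4364 / (0.45·0.4364 + 0.25·0.5636) ≈ 0.5823
After a magnetic survey='background': P(ore) = 0.4·0.5823 / (0.4·0.5823 + 0.5·0.4177) ≈ 0.5272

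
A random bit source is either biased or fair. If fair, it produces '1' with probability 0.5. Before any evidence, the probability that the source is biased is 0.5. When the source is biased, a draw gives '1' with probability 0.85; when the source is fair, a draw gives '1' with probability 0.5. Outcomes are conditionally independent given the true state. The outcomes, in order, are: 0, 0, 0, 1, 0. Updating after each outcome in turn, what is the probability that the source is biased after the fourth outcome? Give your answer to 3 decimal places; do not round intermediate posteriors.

After '0': P(biased) = 0.15·0.5000 / (0.15·0.5000 + 0.5·0.5000) ≈ 0.2308
After '0': P(biased) = 0.15·0.2308 / (0.15·0.2308 + 0.5·0.7692) ≈ 0.0826
After '0': P(biased) = 0.15·0.0826 / (0.15·0.0826 + 0.5·0.9174) ≈ 0.0263
After '1': P(biased) = 0.85·0.0263 / (0.85·0.0263 + 0.5·0.9737) ≈ 0.0439

0.044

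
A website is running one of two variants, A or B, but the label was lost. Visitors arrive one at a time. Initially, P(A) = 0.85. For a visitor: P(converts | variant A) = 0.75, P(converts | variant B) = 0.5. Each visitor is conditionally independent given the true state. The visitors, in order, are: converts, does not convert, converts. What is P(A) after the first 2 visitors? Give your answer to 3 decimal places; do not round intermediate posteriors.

After 'converts': P(A) = 0.75·0.8500 / (0.75·0.8500 + 0.5·0.1500) ≈ 0.8947
After 'does not convert': P(A) = 0.25·0.8947 / (0.25·0.8947 + 0.5·0.1053) ≈ 0.8095

0.810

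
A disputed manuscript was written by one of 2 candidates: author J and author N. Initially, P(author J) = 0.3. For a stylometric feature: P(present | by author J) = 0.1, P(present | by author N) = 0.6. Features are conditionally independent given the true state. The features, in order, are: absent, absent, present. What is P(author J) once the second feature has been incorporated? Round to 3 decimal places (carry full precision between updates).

0.685

After 'absent': P(author J) = 0.9·0.3000 / (0.9·0.3000 + 0.4·0.7000) ≈ 0.4909
After 'absent': P(author J) = 0.9·0.4909 / (0.9·0.4909 + 0.4·0.5091) ≈ 0.6845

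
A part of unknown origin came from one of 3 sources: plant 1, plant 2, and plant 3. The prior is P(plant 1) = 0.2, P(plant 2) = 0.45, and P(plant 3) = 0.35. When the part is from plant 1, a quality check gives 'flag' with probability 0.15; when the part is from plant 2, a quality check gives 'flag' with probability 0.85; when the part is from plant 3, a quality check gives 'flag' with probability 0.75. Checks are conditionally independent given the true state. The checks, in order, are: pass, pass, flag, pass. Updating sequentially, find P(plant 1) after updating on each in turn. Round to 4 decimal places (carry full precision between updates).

0.7736

After 'pass': normaliser = 0.85·0.2000 + 0.15·0.4500 + 0.25·0.3500; P(plant 1) ≈ 0.5231, P(plant 2) ≈ 0.2077, P(plant 3) ≈ 0.2692
After 'pass': normaliser = 0.85·0.5231 + 0.15·0.2077 + 0.25·0.2692; P(plant 1) ≈ 0.8187, P(plant 2) ≈ 0.0574, P(plant 3) ≈ 0.1239
After 'flag': normaliser = 0.15·0.8187 + 0.85·0.0574 + 0.75·0.1239; P(plant 1) ≈ 0.4643, P(plant 2) ≈ 0.1843, P(plant 3) ≈ 0.3514
After 'pass': normaliser = 0.85·0.4643 + 0.15·0.1843 + 0.25·0.3514; P(plant 1) ≈ 0.7736, P(plant 2) ≈ 0.0542, P(plant 3) ≈ 0.1722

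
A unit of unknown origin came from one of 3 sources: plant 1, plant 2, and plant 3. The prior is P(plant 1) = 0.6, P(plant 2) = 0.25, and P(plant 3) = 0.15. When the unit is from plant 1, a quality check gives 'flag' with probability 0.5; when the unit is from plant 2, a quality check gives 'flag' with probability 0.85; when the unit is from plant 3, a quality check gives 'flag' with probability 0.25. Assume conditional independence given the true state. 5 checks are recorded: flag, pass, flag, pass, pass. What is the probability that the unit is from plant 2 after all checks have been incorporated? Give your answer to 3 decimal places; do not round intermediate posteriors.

After 'flag': normaliser = 0.5·0.6000 + 0.85·0.2500 + 0.25·0.1500; P(plant 1) ≈ 0.5455, P(plant 2) ≈ 0.3864, P(plant 3) ≈ 0.0682
After 'pass': normaliser = 0.5·0.5455 + 0.15·0.3864 + 0.75·0.0682; P(plant 1) ≈ 0.7143, P(plant 2) ≈ 0.1518, P(plant 3) ≈ 0.1339
After 'flag': normaliser = 0.5·0.7143 + 0.85·0.1518 + 0.25·0.1339; P(plant 1) ≈ 0.6873, P(plant 2) ≈ 0.2483, P(plant 3) ≈ 0.0644
After 'pass': normaliser = 0.5·0.6873 + 0.15·0.2483 + 0.75·0.0644; P(plant 1) ≈ 0.8006, P(plant 2) ≈ 0.0868, P(plant 3) ≈ 0.1126
After 'pass': normaliser = 0.5·0.8006 + 0.15·0.0868 + 0.75·0.1126; P(plant 1) ≈ 0.8042, P(plant 2) ≈ 0.0261, P(plant 3) ≈ 0.1696

0.026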